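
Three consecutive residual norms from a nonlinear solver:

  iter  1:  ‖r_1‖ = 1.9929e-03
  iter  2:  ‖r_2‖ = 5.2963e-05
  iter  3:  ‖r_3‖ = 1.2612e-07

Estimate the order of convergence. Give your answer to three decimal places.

1.665

p ≈ ln(‖r_3‖/‖r_2‖) / ln(‖r_2‖/‖r_1‖)
  = ln(1.2612e-07/5.2963e-05) / ln(5.2963e-05/1.9929e-03)
  = ln(0.00238129) / ln(0.0265758)
  = -6.040113 / -3.627754 ≈ 1.664973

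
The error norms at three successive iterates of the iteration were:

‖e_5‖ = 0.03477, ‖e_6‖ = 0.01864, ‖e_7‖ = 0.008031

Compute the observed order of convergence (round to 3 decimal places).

1.351

p ≈ ln(‖e_7‖/‖e_6‖) / ln(‖e_6‖/‖e_5‖)
  = ln(0.008031/0.01864) / ln(0.01864/0.03477)
  = ln(0.430848) / ln(0.536094)
  = -0.842000 / -0.623446 ≈ 1.350558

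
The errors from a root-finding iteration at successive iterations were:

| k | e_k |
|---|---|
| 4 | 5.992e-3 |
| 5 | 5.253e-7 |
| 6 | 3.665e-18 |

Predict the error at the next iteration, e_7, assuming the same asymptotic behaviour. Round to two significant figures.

First estimate the order: p ≈ ln(e_6/e_5) / ln(e_5/e_4) = ln(3.665e-18/5.253e-7)/ln(5.253e-7/5.992e-3) = ln(6.97697e-12)/ln(8.76669e-05) ≈ 2.7498.
Then e_7 ≈ e_6·(e_6/e_5)^p = 3.665e-18·(6.97697e-12)^2.7498 = 3.665e-18·2.10046e-31 ≈ 7.698e-49.

7.7e-49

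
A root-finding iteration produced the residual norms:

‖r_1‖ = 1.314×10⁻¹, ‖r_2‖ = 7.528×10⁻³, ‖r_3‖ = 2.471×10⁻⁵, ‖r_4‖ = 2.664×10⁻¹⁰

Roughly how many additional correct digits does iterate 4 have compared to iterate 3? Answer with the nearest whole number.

5

Digits gained ≈ log₁₀(‖r_3‖/‖r_4‖) = log₁₀(2.471×10⁻⁵/2.664×10⁻¹⁰) = log₁₀(92755.3) ≈ 4.967.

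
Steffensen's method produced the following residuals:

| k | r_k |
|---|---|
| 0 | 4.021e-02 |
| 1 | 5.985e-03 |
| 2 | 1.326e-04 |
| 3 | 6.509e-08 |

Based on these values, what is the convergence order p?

2

Consecutive ratios: r_3/r_2 = 6.509e-08/1.326e-04 = 0.000490875, r_2/r_1 = 1.326e-04/5.985e-03 = 0.0221554.
p ≈ ln(0.000490875)/ln(0.0221554) = -7.6193/-3.8097 ≈ 2.00.
So the convergence is quadratic (order 2).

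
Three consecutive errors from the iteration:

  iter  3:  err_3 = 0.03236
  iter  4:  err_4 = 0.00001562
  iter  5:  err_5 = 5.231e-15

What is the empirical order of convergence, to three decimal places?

2.857

p ≈ ln(err_5/err_4) / ln(err_4/err_3)
  = ln(5.231e-15/0.00001562) / ln(0.00001562/0.03236)
  = ln(3.34891e-10) / ln(0.000482695)
  = -21.817216 / -7.636126 ≈ 2.857105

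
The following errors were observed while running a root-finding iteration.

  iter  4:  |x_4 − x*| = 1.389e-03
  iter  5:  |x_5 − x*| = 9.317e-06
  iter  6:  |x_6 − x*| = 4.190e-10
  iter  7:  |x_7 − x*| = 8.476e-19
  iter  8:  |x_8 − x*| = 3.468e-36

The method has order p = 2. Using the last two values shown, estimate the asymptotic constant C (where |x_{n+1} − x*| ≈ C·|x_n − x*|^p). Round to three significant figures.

4.83

C ≈ |x_8 − x*| / |x_7 − x*|^2
  = 3.468e-36 / (8.476e-19)^2
  = 3.468e-36 / 7.18426e-37 ≈ 4.8272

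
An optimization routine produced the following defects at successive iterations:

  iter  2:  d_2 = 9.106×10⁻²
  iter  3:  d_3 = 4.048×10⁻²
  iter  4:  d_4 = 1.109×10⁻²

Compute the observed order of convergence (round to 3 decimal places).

p ≈ ln(d_4/d_3) / ln(d_3/d_2)
  = ln(1.109×10⁻²/4.048×10⁻²) / ln(4.048×10⁻²/9.106×10⁻²)
  = ln(0.273962) / ln(0.444542)
  = -1.294766 / -0.810711 ≈ 1.597075

1.597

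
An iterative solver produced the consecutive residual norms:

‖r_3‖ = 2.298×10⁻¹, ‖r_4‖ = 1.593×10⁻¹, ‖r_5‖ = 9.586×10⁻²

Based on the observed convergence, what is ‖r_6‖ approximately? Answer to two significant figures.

First estimate the order: p ≈ ln(‖r_5‖/‖r_4‖) / ln(‖r_4‖/‖r_3‖) = ln(9.586×10⁻²/1.593×10⁻¹)/ln(1.593×10⁻¹/2.298×10⁻¹) = ln(0.601758)/ln(0.693211) ≈ 1.3861.
Then ‖r_6‖ ≈ ‖r_5‖·(‖r_5‖/‖r_4‖)^p = 9.586×10⁻²·(0.601758)^1.3861 = 9.586×10⁻²·0.494603 ≈ 0.04741.

4.7e-2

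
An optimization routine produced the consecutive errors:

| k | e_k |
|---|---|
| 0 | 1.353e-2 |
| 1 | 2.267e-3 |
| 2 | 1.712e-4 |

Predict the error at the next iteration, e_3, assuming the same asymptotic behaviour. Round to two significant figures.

4.1e-6

First estimate the order: p ≈ ln(e_2/e_1) / ln(e_1/e_0) = ln(1.712e-4/2.267e-3)/ln(2.267e-3/1.353e-2) = ln(0.0755183)/ln(0.167554) ≈ 1.4461.
Then e_3 ≈ e_2·(e_2/e_1)^p = 1.712e-4·(0.0755183)^1.4461 = 1.712e-4·0.0238535 ≈ 4.084e-06.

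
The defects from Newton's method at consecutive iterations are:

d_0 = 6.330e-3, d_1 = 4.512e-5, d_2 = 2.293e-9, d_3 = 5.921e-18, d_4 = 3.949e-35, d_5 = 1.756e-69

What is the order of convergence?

Consecutive ratios: d_5/d_4 = 1.756e-69/3.949e-35 = 4.4467e-35, d_4/d_3 = 3.949e-35/5.921e-18 = 6.66948e-18.
p ≈ ln(4.4467e-35)/ln(6.66948e-18) = -79.0983/-39.5490 ≈ 2.00.
So the convergence is quadratic (order 2).

2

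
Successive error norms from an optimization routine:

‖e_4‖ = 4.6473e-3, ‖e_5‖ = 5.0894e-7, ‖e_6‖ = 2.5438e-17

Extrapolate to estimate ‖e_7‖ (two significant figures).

4.1e-44

First estimate the order: p ≈ ln(‖e_6‖/‖e_5‖) / ln(‖e_5‖/‖e_4‖) = ln(2.5438e-17/5.0894e-7)/ln(5.0894e-7/4.6473e-3) = ln(4.99823e-11)/ln(0.000109513) ≈ 2.6010.
Then ‖e_7‖ ≈ ‖e_6‖·(‖e_6‖/‖e_5‖)^p = 2.5438e-17·(4.99823e-11)^2.6010 = 2.5438e-17·1.60924e-27 ≈ 4.094e-44.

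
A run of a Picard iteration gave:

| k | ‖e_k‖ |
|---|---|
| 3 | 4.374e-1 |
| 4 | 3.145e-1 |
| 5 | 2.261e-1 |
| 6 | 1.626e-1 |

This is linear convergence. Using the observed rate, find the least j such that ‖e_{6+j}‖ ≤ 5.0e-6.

Rate ρ ≈ ‖e_6‖/‖e_5‖ = 1.626e-1/2.261e-1 = 0.7192.
After j more steps, ‖e_{6+j}‖ ≈ 1.626e-1·ρ^j; need ρ^j ≤ 5.0e-6/1.626e-1 = 3.07503e-05.
j ≥ ln(3.07503e-05)/ln(0.7192) = -10.3896/-0.32962 = 31.520.
So 32 more iterations are needed.

32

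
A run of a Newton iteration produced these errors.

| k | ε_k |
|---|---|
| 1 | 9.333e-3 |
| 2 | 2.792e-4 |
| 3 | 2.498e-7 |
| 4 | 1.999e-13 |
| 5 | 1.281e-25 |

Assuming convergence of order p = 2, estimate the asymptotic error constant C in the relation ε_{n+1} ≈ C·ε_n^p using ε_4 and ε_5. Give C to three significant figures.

C ≈ ε_5 / ε_4^2
  = 1.281e-25 / (1.999e-13)^2
  = 1.281e-25 / 3.996e-26 ≈ 3.2057

3.21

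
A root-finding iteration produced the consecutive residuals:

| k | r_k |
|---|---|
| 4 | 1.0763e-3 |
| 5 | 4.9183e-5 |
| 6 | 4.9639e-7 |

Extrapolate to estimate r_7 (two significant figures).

5.3e-10

First estimate the order: p ≈ ln(r_6/r_5) / ln(r_5/r_4) = ln(4.9639e-7/4.9183e-5)/ln(4.9183e-5/1.0763e-3) = ln(0.0100927)/ln(0.0456964) ≈ 1.4894.
Then r_7 ≈ r_6·(r_6/r_5)^p = 4.9639e-7·(0.0100927)^1.4894 = 4.9639e-7·0.00106456 ≈ 5.284e-10.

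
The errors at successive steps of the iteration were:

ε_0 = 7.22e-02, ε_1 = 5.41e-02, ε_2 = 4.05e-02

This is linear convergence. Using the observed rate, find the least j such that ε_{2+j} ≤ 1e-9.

61

Rate ρ ≈ ε_2/ε_1 = 4.05e-02/5.41e-02 = 0.7486.
After j more steps, ε_{2+j} ≈ 4.05e-02·ρ^j; need ρ^j ≤ 1e-9/4.05e-02 = 2.46914e-08.
j ≥ ln(2.46914e-08)/ln(0.7486) = -17.5168/-0.28955 = 60.497.
So 61 more iterations are needed.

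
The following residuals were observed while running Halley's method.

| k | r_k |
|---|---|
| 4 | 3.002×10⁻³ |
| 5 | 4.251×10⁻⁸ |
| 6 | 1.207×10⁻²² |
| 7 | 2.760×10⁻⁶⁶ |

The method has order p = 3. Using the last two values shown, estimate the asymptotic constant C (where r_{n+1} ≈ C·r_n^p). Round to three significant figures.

C ≈ r_7 / r_6^3
  = 2.760×10⁻⁶⁶ / (1.207×10⁻²²)^3
  = 2.760×10⁻⁶⁶ / 1.75842e-66 ≈ 1.5696

1.57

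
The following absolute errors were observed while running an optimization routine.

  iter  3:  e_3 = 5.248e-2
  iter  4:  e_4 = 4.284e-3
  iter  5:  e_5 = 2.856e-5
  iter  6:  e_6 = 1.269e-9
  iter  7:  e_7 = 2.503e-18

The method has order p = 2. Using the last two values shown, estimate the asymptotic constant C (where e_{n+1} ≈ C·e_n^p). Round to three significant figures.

C ≈ e_7 / e_6^2
  = 2.503e-18 / (1.269e-9)^2
  = 2.503e-18 / 1.61036e-18 ≈ 1.5543

1.55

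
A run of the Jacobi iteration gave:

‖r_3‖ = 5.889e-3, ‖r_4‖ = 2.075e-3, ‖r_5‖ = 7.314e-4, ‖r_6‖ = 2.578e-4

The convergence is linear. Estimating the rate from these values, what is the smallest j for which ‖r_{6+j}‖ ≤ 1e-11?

Rate ρ ≈ ‖r_6‖/‖r_5‖ = 2.578e-4/7.314e-4 = 0.3525.
After j more steps, ‖r_{6+j}‖ ≈ 2.578e-4·ρ^j; need ρ^j ≤ 1e-11/2.578e-4 = 3.87898e-08.
j ≥ ln(3.87898e-08)/ln(0.3525) = -17.0651/-1.04270 = 16.366.
So 17 more iterations are needed.

17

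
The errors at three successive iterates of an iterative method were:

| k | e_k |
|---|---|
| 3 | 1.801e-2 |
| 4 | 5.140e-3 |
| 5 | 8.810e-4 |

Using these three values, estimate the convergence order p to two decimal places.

1.41

p ≈ ln(e_5/e_4) / ln(e_4/e_3)
  = ln(8.810e-4/5.140e-3) / ln(5.140e-3/1.801e-2)
  = ln(0.171401) / ln(0.285397)
  = -1.76375 / -1.25387 ≈ 1.40665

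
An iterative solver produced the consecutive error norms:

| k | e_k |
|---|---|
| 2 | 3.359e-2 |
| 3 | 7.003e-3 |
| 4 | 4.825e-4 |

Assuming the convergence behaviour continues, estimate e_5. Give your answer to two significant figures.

5.0e-6

First estimate the order: p ≈ ln(e_4/e_3) / ln(e_3/e_2) = ln(4.825e-4/7.003e-3)/ln(7.003e-3/3.359e-2) = ln(0.068899)/ln(0.208485) ≈ 1.7062.
Then e_5 ≈ e_4·(e_4/e_3)^p = 4.825e-4·(0.068899)^1.7062 = 4.825e-4·0.0104174 ≈ 5.026e-06.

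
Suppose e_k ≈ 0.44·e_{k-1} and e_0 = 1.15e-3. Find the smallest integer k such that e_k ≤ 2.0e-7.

After k steps, e_k ≈ 1.15e-3·0.44^k.
Need 0.44^k ≤ 2.0e-7/1.15e-3 = 0.000173913.
k ≥ ln(0.000173913)/ln(0.44) = -8.6570/-0.82098 = 10.545.
Smallest integer k = 11.

11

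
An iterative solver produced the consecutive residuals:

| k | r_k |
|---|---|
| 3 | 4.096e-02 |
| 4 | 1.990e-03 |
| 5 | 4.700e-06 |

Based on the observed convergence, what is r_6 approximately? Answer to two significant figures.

First estimate the order: p ≈ ln(r_5/r_4) / ln(r_4/r_3) = ln(4.700e-06/1.990e-03)/ln(1.990e-03/4.096e-02) = ln(0.00236181)/ln(0.048584) ≈ 1.9998.
Then r_6 ≈ r_5·(r_5/r_4)^p = 4.700e-06·(0.00236181)^1.9998 = 4.700e-06·5.5849e-06 ≈ 2.625e-11.

2.6e-11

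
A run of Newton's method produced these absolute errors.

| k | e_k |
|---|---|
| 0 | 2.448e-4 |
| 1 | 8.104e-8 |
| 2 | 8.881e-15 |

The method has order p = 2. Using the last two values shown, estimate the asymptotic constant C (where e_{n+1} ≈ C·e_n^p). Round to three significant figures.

C ≈ e_2 / e_1^2
  = 8.881e-15 / (8.104e-8)^2
  = 8.881e-15 / 6.56748e-15 ≈ 1.3523

1.35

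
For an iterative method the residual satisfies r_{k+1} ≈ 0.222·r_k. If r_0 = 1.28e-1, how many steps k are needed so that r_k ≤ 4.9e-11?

After k steps, r_k ≈ 1.28e-1·0.222^k.
Need 0.222^k ≤ 4.9e-11/1.28e-1 = 3.82812e-10.
k ≥ ln(3.82812e-10)/ln(0.222) = -21.6835/-1.50508 = 14.407.
Smallest integer k = 15.

15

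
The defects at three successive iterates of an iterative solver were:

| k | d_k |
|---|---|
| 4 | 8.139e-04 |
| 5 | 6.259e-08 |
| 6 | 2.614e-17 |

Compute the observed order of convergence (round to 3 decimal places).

2.280

p ≈ ln(d_6/d_5) / ln(d_5/d_4)
  = ln(2.614e-17/6.259e-08) / ln(6.259e-08/8.139e-04)
  = ln(4.17639e-10) / ln(7.69013e-05)
  = -21.596404 / -9.472988 ≈ 2.279788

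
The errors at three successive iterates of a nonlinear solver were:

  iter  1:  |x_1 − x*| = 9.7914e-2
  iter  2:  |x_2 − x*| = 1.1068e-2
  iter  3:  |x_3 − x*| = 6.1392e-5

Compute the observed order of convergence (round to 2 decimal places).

2.38

p ≈ ln(|x_3 − x*|/|x_2 − x*|) / ln(|x_2 − x*|/|x_1 − x*|)
  = ln(6.1392e-5/1.1068e-2) / ln(1.1068e-2/9.7914e-2)
  = ln(0.0055468) / ln(0.113038)
  = -5.19453 / -2.18003 ≈ 2.38278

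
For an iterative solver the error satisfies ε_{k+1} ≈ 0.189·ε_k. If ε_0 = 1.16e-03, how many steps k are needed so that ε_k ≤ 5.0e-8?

7

After k steps, ε_k ≈ 1.16e-03·0.189^k.
Need 0.189^k ≤ 5.0e-8/1.16e-03 = 4.31034e-05.
k ≥ ln(4.31034e-05)/ln(0.189) = -10.0519/-1.66601 = 6.034.
Smallest integer k = 7.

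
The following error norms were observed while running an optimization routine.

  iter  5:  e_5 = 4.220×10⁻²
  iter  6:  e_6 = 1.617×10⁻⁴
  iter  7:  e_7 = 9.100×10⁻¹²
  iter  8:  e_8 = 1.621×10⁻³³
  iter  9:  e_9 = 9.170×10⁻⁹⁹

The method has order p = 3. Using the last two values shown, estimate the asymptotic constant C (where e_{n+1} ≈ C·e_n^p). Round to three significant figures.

2.15

C ≈ e_9 / e_8^3
  = 9.170×10⁻⁹⁹ / (1.621×10⁻³³)^3
  = 9.170×10⁻⁹⁹ / 4.25941e-99 ≈ 2.1529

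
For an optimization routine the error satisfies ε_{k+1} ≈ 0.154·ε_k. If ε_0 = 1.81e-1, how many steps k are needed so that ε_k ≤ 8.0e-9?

10

After k steps, ε_k ≈ 1.81e-1·0.154^k.
Need 0.154^k ≤ 8.0e-9/1.81e-1 = 4.41989e-08.
k ≥ ln(4.41989e-08)/ln(0.154) = -16.9346/-1.87080 = 9.052.
Smallest integer k = 10.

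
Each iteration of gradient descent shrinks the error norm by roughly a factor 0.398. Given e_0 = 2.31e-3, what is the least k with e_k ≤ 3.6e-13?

After k steps, e_k ≈ 2.31e-3·0.398^k.
Need 0.398^k ≤ 3.6e-13/2.31e-3 = 1.55844e-10.
k ≥ ln(1.55844e-10)/ln(0.398) = -22.5822/-0.92130 = 24.511.
Smallest integer k = 25.

25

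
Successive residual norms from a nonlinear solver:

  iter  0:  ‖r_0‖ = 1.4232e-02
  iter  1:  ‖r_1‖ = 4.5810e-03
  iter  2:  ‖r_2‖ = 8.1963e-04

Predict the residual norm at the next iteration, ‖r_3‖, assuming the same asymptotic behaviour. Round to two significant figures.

6.0e-5

First estimate the order: p ≈ ln(‖r_2‖/‖r_1‖) / ln(‖r_1‖/‖r_0‖) = ln(8.1963e-04/4.5810e-03)/ln(4.5810e-03/1.4232e-02) = ln(0.178919)/ln(0.32188) ≈ 1.5180.
Then ‖r_3‖ ≈ ‖r_2‖·(‖r_2‖/‖r_1‖)^p = 8.1963e-04·(0.178919)^1.5180 = 8.1963e-04·0.0733724 ≈ 6.014e-05.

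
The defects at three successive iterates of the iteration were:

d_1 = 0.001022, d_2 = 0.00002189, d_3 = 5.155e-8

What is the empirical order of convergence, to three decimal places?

p ≈ ln(d_3/d_2) / ln(d_2/d_1)
  = ln(5.155e-8/0.00002189) / ln(0.00002189/0.001022)
  = ln(0.00235496) / ln(0.0214188)
  = -6.051232 / -3.843486 ≈ 1.574412

1.574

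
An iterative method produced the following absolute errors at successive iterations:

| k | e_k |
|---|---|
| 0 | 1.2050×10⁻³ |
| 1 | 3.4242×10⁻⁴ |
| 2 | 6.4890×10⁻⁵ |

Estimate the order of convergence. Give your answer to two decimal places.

1.32

p ≈ ln(e_2/e_1) / ln(e_1/e_0)
  = ln(6.4890×10⁻⁵/3.4242×10⁻⁴) / ln(3.4242×10⁻⁴/1.2050×10⁻³)
  = ln(0.189504) / ln(0.284166)
  = -1.66335 / -1.25820 ≈ 1.32201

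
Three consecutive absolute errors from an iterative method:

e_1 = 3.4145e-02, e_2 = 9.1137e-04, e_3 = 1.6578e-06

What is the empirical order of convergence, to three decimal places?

1.741

p ≈ ln(e_3/e_2) / ln(e_2/e_1)
  = ln(1.6578e-06/9.1137e-04) / ln(9.1137e-04/3.4145e-02)
  = ln(0.00181902) / ln(0.0266912)
  = -6.309457 / -3.623421 ≈ 1.741298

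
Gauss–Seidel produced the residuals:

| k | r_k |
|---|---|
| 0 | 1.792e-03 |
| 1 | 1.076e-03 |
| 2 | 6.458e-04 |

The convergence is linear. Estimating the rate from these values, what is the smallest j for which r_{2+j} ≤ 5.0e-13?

Rate ρ ≈ r_2/r_1 = 6.458e-04/1.076e-03 = 0.6002.
After j more steps, r_{2+j} ≈ 6.458e-04·ρ^j; need ρ^j ≤ 5.0e-13/6.458e-04 = 7.74234e-10.
j ≥ ln(7.74234e-10)/ln(0.6002) = -20.9791/-0.51049 = 41.096.
So 42 more iterations are needed.

42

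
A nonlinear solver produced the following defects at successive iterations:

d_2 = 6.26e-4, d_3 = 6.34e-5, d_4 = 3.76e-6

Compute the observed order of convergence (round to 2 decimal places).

1.23

p ≈ ln(d_4/d_3) / ln(d_3/d_2)
  = ln(3.76e-6/6.34e-5) / ln(6.34e-5/6.26e-4)
  = ln(0.059306) / ln(0.101278)
  = -2.82504 / -2.28989 ≈ 1.23370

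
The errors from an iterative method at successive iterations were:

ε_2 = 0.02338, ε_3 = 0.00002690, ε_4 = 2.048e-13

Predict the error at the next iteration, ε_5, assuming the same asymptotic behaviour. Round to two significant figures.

First estimate the order: p ≈ ln(ε_4/ε_3) / ln(ε_3/ε_2) = ln(2.048e-13/0.00002690)/ln(0.00002690/0.02338) = ln(7.61338e-09)/ln(0.00115056) ≈ 2.7622.
Then ε_5 ≈ ε_4·(ε_4/ε_3)^p = 2.048e-13·(7.61338e-09)^2.7622 = 2.048e-13·3.76091e-23 ≈ 7.702e-36.

7.7e-36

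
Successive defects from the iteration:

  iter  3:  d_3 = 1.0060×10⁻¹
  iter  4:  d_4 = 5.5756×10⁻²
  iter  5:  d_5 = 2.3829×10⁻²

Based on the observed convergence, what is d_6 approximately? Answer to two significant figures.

First estimate the order: p ≈ ln(d_5/d_4) / ln(d_4/d_3) = ln(2.3829×10⁻²/5.5756×10⁻²)/ln(5.5756×10⁻²/1.0060×10⁻¹) = ln(0.42738)/ln(0.554235) ≈ 1.4404.
Then d_6 ≈ d_5·(d_5/d_4)^p = 2.3829×10⁻²·(0.42738)^1.4404 = 2.3829×10⁻²·0.293917 ≈ 0.007004.

7.0e-3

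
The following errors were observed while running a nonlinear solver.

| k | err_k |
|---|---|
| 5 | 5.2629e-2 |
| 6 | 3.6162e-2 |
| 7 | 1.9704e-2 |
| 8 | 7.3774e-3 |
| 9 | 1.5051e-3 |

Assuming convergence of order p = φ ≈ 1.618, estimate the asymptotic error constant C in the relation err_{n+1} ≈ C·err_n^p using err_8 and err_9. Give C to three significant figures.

C ≈ err_9 / err_8^1.618
  = 1.5051e-3 / (7.3774e-3)^1.618
  = 1.5051e-3 / 0.000355032 ≈ 4.2393

4.24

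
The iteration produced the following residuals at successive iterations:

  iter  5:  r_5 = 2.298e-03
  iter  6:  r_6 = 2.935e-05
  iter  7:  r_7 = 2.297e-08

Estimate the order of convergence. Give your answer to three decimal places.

p ≈ ln(r_7/r_6) / ln(r_6/r_5)
  = ln(2.297e-08/2.935e-05) / ln(2.935e-05/2.298e-03)
  = ln(0.000782624) / ln(0.012772)
  = -7.152858 / -4.360500 ≈ 1.640376

1.640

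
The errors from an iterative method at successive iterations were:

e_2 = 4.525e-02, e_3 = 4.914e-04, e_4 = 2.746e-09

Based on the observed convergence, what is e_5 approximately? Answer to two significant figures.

2.5e-23

First estimate the order: p ≈ ln(e_4/e_3) / ln(e_3/e_2) = ln(2.746e-09/4.914e-04)/ln(4.914e-04/4.525e-02) = ln(5.58812e-06)/ln(0.0108597) ≈ 2.6743.
Then e_5 ≈ e_4·(e_4/e_3)^p = 2.746e-09·(5.58812e-06)^2.6743 = 2.746e-09·8.96629e-15 ≈ 2.462e-23.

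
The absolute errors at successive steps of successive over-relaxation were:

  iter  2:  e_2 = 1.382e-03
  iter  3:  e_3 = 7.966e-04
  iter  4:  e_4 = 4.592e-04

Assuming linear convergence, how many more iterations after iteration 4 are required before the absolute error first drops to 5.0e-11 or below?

30

Rate ρ ≈ e_4/e_3 = 4.592e-04/7.966e-04 = 0.5764.
After j more steps, e_{4+j} ≈ 4.592e-04·ρ^j; need ρ^j ≤ 5.0e-11/4.592e-04 = 1.08885e-07.
j ≥ ln(1.08885e-07)/ln(0.5764) = -16.0330/-0.55095 = 29.101.
So 30 more iterations are needed.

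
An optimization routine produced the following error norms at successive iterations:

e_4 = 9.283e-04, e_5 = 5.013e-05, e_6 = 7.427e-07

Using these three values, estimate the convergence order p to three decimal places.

1.443

p ≈ ln(e_6/e_5) / ln(e_5/e_4)
  = ln(7.427e-07/5.013e-05) / ln(5.013e-05/9.283e-04)
  = ln(0.0148155) / ln(0.0540019)
  = -4.212081 / -2.918736 ≈ 1.443118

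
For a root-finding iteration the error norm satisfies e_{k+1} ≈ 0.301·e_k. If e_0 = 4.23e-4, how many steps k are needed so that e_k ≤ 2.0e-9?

After k steps, e_k ≈ 4.23e-4·0.301^k.
Need 0.301^k ≤ 2.0e-9/4.23e-4 = 4.72813e-06.
k ≥ ln(4.72813e-06)/ln(0.301) = -12.2620/-1.20065 = 10.213.
Smallest integer k = 11.

11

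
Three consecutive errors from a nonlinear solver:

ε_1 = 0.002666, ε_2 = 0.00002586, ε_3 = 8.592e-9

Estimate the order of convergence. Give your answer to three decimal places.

p ≈ ln(ε_3/ε_2) / ln(ε_2/ε_1)
  = ln(8.592e-9/0.00002586) / ln(0.00002586/0.002666)
  = ln(0.000332251) / ln(0.00969992)
  = -8.009620 / -4.635638 ≈ 1.727836

1.728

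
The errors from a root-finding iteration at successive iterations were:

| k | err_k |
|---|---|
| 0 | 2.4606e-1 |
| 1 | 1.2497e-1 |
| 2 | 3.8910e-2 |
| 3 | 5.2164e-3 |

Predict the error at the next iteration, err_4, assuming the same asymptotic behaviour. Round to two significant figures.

1.6e-4

First estimate the order: p ≈ ln(err_3/err_2) / ln(err_2/err_1) = ln(5.2164e-3/3.8910e-2)/ln(3.8910e-2/1.2497e-1) = ln(0.134063)/ln(0.311355) ≈ 1.7222.
Then err_4 ≈ err_3·(err_3/err_2)^p = 5.2164e-3·(0.134063)^1.7222 = 5.2164e-3·0.0314088 ≈ 0.0001638.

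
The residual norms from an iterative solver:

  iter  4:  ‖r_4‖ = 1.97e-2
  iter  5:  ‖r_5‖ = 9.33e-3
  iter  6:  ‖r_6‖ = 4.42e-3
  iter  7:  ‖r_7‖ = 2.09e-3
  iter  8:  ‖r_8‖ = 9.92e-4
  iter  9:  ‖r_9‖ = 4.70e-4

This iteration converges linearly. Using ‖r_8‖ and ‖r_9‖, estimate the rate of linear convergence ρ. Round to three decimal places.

ρ ≈ ‖r_9‖/‖r_8‖ = 4.70e-4/9.92e-4 = 0.47379

0.474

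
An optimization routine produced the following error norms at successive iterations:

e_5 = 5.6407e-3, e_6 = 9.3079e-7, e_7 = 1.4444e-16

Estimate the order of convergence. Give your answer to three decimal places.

2.593

p ≈ ln(e_7/e_6) / ln(e_6/e_5)
  = ln(1.4444e-16/9.3079e-7) / ln(9.3079e-7/5.6407e-3)
  = ln(1.5518e-10) / ln(0.000165013)
  = -22.586435 / -8.709486 ≈ 2.593314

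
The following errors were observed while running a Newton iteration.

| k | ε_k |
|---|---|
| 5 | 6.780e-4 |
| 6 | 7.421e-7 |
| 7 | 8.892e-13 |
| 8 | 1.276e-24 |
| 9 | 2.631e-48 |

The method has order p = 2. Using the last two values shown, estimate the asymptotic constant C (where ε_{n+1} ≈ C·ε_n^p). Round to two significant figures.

C ≈ ε_9 / ε_8^2
  = 2.631e-48 / (1.276e-24)^2
  = 2.631e-48 / 1.62818e-48 ≈ 1.6159

1.6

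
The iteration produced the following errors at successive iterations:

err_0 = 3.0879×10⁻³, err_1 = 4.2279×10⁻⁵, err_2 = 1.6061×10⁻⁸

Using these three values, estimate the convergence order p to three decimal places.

1.835

p ≈ ln(err_2/err_1) / ln(err_1/err_0)
  = ln(1.6061×10⁻⁸/4.2279×10⁻⁵) / ln(4.2279×10⁻⁵/3.0879×10⁻³)
  = ln(0.000379881) / ln(0.0136918)
  = -7.875653 / -4.290958 ≈ 1.835407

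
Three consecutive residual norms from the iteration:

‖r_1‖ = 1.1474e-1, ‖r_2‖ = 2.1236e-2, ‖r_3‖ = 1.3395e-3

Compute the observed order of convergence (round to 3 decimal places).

1.638

p ≈ ln(‖r_3‖/‖r_2‖) / ln(‖r_2‖/‖r_1‖)
  = ln(1.3395e-3/2.1236e-2) / ln(2.1236e-2/1.1474e-1)
  = ln(0.0630769) / ln(0.185079)
  = -2.763401 / -1.686973 ≈ 1.638083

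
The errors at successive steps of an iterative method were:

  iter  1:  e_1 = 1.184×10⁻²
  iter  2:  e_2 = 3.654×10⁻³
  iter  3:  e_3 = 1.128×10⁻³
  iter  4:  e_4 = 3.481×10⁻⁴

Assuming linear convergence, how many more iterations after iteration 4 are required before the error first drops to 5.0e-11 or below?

Rate ρ ≈ e_4/e_3 = 3.481×10⁻⁴/1.128×10⁻³ = 0.3086.
After j more steps, e_{4+j} ≈ 3.481×10⁻⁴·ρ^j; need ρ^j ≤ 5.0e-11/3.481×10⁻⁴ = 1.43637e-07.
j ≥ ln(1.43637e-07)/ln(0.3086) = -15.7560/-1.17571 = 13.401.
So 14 more iterations are needed.

14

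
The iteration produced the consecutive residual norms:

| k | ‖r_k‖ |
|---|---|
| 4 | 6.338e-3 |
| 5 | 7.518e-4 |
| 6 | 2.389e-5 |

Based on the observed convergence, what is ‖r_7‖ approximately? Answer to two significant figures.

First estimate the order: p ≈ ln(‖r_6‖/‖r_5‖) / ln(‖r_5‖/‖r_4‖) = ln(2.389e-5/7.518e-4)/ln(7.518e-4/6.338e-3) = ln(0.0317771)/ln(0.118618) ≈ 1.6179.
Then ‖r_7‖ ≈ ‖r_6‖·(‖r_6‖/‖r_5‖)^p = 2.389e-5·(0.0317771)^1.6179 = 2.389e-5·0.00377199 ≈ 9.011e-08.

9.0e-8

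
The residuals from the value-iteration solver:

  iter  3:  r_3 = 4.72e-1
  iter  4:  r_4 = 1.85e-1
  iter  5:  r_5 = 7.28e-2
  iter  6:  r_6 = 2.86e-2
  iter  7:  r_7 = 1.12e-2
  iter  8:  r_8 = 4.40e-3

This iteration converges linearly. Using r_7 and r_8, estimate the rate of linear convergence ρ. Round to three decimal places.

ρ ≈ r_8/r_7 = 4.40e-3/1.12e-2 = 0.39286

0.393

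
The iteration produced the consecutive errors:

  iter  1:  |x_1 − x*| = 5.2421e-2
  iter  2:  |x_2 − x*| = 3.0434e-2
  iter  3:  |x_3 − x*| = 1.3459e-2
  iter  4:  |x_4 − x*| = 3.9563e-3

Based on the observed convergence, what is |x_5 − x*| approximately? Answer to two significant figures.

6.3e-4

First estimate the order: p ≈ ln(|x_4 − x*|/|x_3 − x*|) / ln(|x_3 − x*|/|x_2 − x*|) = ln(3.9563e-3/1.3459e-2)/ln(1.3459e-2/3.0434e-2) = ln(0.293952)/ln(0.442236) ≈ 1.5006.
Then |x_5 − x*| ≈ |x_4 − x*|·(|x_4 − x*|/|x_3 − x*|)^p = 3.9563e-3·(0.293952)^1.5006 = 3.9563e-3·0.159256 ≈ 0.0006301.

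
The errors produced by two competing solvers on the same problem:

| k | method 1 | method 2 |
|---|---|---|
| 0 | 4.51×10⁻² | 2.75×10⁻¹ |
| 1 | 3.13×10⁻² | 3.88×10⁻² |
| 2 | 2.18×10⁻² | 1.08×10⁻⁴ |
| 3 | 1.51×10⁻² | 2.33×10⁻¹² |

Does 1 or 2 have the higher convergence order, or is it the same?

Method 1: p ≈ ln(1.51×10⁻²/2.18×10⁻²)/ln(2.18×10⁻²/3.13×10⁻²) ≈ 1.02.
Method 2: p ≈ ln(2.33×10⁻¹²/1.08×10⁻⁴)/ln(1.08×10⁻⁴/3.88×10⁻²) ≈ 3.00.
Method 2 has the higher order (≈3.0 vs ≈1.0).

2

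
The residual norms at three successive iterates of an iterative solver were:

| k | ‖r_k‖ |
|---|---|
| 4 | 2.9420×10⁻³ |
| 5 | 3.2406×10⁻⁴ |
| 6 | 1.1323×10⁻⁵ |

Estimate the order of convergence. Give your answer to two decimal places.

p ≈ ln(‖r_6‖/‖r_5‖) / ln(‖r_5‖/‖r_4‖)
  = ln(1.1323×10⁻⁵/3.2406×10⁻⁴) / ln(3.2406×10⁻⁴/2.9420×10⁻³)
  = ln(0.0349411) / ln(0.11015)
  = -3.35409 / -2.20591 ≈ 1.52050

1.52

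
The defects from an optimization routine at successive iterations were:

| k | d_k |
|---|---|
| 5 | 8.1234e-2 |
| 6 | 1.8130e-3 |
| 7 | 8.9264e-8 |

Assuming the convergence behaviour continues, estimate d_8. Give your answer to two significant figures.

First estimate the order: p ≈ ln(d_7/d_6) / ln(d_6/d_5) = ln(8.9264e-8/1.8130e-3)/ln(1.8130e-3/8.1234e-2) = ln(4.92355e-05)/ln(0.0223182) ≈ 2.6086.
Then d_8 ≈ d_7·(d_7/d_6)^p = 8.9264e-8·(4.92355e-05)^2.6086 = 8.9264e-8·5.79265e-12 ≈ 5.171e-19.

5.2e-19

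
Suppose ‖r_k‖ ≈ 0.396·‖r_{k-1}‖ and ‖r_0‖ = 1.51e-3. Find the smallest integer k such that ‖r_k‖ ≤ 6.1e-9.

After k steps, ‖r_k‖ ≈ 1.51e-3·0.396^k.
Need 0.396^k ≤ 6.1e-9/1.51e-3 = 4.03974e-06.
k ≥ ln(4.03974e-06)/ln(0.396) = -12.4193/-0.92634 = 13.407.
Smallest integer k = 14.

14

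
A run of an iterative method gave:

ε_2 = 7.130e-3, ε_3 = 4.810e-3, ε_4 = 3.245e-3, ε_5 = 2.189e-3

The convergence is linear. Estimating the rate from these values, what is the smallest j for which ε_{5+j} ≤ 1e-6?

Rate ρ ≈ ε_5/ε_4 = 2.189e-3/3.245e-3 = 0.6746.
After j more steps, ε_{5+j} ≈ 2.189e-3·ρ^j; need ρ^j ≤ 1e-6/2.189e-3 = 0.00045683.
j ≥ ln(0.00045683)/ln(0.6746) = -7.6912/-0.39364 = 19.539.
So 20 more iterations are needed.

20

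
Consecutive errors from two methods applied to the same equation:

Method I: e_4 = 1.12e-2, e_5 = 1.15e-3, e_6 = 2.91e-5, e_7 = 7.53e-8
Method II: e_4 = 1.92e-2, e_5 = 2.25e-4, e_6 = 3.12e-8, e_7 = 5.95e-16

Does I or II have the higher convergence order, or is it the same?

II

Method I: p ≈ ln(7.53e-8/2.91e-5)/ln(2.91e-5/1.15e-3) ≈ 1.62.
Method II: p ≈ ln(5.95e-16/3.12e-8)/ln(3.12e-8/2.25e-4) ≈ 2.00.
Method II has the higher order (≈2.0 vs ≈1.6).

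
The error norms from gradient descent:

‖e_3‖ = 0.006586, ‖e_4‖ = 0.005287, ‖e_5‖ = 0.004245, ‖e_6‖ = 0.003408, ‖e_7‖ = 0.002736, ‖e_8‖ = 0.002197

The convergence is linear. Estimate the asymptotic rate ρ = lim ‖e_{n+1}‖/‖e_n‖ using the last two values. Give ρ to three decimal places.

ρ ≈ ‖e_8‖/‖e_7‖ = 0.002197/0.002736 = 0.80300

0.803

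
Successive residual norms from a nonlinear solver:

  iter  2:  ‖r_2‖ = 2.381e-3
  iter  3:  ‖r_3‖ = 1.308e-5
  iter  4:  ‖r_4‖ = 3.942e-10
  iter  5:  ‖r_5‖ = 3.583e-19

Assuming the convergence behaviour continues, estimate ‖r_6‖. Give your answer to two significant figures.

3.0e-37

First estimate the order: p ≈ ln(‖r_5‖/‖r_4‖) / ln(‖r_4‖/‖r_3‖) = ln(3.583e-19/3.942e-10)/ln(3.942e-10/1.308e-5) = ln(9.08929e-10)/ln(3.01376e-05) ≈ 1.9999.
Then ‖r_6‖ ≈ ‖r_5‖·(‖r_5‖/‖r_4‖)^p = 3.583e-19·(9.08929e-10)^1.9999 = 3.583e-19·8.27874e-19 ≈ 2.966e-37.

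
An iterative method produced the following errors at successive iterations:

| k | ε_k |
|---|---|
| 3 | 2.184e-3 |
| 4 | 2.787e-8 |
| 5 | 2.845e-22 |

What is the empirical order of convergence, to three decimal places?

2.859

p ≈ ln(ε_5/ε_4) / ln(ε_4/ε_3)
  = ln(2.845e-22/2.787e-8) / ln(2.787e-8/2.184e-3)
  = ln(1.02081e-14) / ln(1.2761e-05)
  = -32.215595 / -11.269117 ≈ 2.858751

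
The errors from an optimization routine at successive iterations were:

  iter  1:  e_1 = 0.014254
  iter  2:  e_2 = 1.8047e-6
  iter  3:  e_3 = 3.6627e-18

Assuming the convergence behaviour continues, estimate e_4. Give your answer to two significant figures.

First estimate the order: p ≈ ln(e_3/e_2) / ln(e_2/e_1) = ln(3.6627e-18/1.8047e-6)/ln(1.8047e-6/0.014254) = ln(2.02953e-12)/ln(0.00012661) ≈ 3.0000.
Then e_4 ≈ e_3·(e_3/e_2)^p = 3.6627e-18·(2.02953e-12)^3.0000 = 3.6627e-18·8.35962e-36 ≈ 3.062e-53.

3.1e-53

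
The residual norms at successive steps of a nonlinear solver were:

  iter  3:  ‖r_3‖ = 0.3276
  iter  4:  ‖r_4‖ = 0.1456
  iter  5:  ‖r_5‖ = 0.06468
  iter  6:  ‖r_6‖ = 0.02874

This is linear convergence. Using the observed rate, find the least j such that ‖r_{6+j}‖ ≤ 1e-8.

19

Rate ρ ≈ ‖r_6‖/‖r_5‖ = 0.02874/0.06468 = 0.4443.
After j more steps, ‖r_{6+j}‖ ≈ 0.02874·ρ^j; need ρ^j ≤ 1e-8/0.02874 = 3.47947e-07.
j ≥ ln(3.47947e-07)/ln(0.4443) = -14.8712/-0.81126 = 18.331.
So 19 more iterations are needed.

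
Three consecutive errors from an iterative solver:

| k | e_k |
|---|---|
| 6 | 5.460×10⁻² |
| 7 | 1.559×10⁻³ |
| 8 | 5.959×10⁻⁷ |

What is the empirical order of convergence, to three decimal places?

p ≈ ln(e_8/e_7) / ln(e_7/e_6)
  = ln(5.959×10⁻⁷/1.559×10⁻³) / ln(1.559×10⁻³/5.460×10⁻²)
  = ln(0.000382232) / ln(0.0285531)
  = -7.869483 / -3.555990 ≈ 2.213022

2.213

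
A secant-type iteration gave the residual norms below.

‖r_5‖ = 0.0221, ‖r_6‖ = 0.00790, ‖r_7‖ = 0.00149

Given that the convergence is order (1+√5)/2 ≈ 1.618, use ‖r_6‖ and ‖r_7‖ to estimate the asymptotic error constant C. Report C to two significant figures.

C ≈ ‖r_7‖ / ‖r_6‖^1.618
  = 0.00149 / (0.00790)^1.618
  = 0.00149 / 0.000396607 ≈ 3.7569

3.8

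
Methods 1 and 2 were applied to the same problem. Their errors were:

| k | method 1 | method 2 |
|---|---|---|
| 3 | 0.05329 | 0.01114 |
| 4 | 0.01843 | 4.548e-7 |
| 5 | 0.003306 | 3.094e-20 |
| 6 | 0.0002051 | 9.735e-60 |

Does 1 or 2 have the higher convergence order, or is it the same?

2

Method 1: p ≈ ln(0.0002051/0.003306)/ln(0.003306/0.01843) ≈ 1.62.
Method 2: p ≈ ln(9.735e-60/3.094e-20)/ln(3.094e-20/4.548e-7) ≈ 3.00.
Method 2 has the higher order (≈3.0 vs ≈1.6).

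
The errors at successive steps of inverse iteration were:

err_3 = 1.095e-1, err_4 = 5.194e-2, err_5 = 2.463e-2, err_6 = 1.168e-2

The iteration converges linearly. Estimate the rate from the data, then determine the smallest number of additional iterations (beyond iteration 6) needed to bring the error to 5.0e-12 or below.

Rate ρ ≈ err_6/err_5 = 1.168e-2/2.463e-2 = 0.4742.
After j more steps, err_{6+j} ≈ 1.168e-2·ρ^j; need ρ^j ≤ 5.0e-12/1.168e-2 = 4.28082e-10.
j ≥ ln(4.28082e-10)/ln(0.4742) = -21.5717/-0.74613 = 28.911.
So 29 more iterations are needed.

29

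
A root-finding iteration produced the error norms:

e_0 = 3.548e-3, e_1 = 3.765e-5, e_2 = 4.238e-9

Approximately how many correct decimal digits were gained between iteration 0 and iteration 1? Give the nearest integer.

2

Digits gained ≈ log₁₀(e_0/e_1) = log₁₀(3.548e-3/3.765e-5) = log₁₀(94.2364) ≈ 1.974.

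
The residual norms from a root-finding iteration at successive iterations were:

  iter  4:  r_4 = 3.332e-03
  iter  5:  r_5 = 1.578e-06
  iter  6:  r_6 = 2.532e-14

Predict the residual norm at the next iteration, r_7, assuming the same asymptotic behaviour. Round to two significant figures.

1.3e-32

First estimate the order: p ≈ ln(r_6/r_5) / ln(r_5/r_4) = ln(2.532e-14/1.578e-06)/ln(1.578e-06/3.332e-03) = ln(1.60456e-08)/ln(0.000473589) ≈ 2.3445.
Then r_7 ≈ r_6·(r_6/r_5)^p = 2.532e-14·(1.60456e-08)^2.3445 = 2.532e-14·5.31443e-19 ≈ 1.346e-32.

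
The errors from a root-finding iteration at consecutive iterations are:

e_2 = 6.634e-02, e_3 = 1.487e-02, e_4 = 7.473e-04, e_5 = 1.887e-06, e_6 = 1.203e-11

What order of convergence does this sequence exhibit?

Consecutive ratios: e_6/e_5 = 1.203e-11/1.887e-06 = 6.3752e-06, e_5/e_4 = 1.887e-06/7.473e-04 = 0.00252509.
p ≈ ln(6.3752e-06)/ln(0.00252509) = -11.9631/-5.9815 ≈ 2.00.
So the convergence is quadratic (order 2).

2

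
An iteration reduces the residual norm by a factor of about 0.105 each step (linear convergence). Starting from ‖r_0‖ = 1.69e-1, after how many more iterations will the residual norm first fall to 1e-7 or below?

7

After k steps, ‖r_k‖ ≈ 1.69e-1·0.105^k.
Need 0.105^k ≤ 1e-7/1.69e-1 = 5.91716e-07.
k ≥ ln(5.91716e-07)/ln(0.105) = -14.3402/-2.25379 = 6.363.
Smallest integer k = 7.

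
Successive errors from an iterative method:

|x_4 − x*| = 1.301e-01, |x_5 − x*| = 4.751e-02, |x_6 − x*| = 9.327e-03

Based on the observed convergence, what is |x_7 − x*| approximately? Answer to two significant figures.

6.7e-4

First estimate the order: p ≈ ln(|x_6 − x*|/|x_5 − x*|) / ln(|x_5 − x*|/|x_4 − x*|) = ln(9.327e-03/4.751e-02)/ln(4.751e-02/1.301e-01) = ln(0.196317)/ln(0.365181) ≈ 1.6161.
Then |x_7 − x*| ≈ |x_6 − x*|·(|x_6 − x*|/|x_5 − x*|)^p = 9.327e-03·(0.196317)^1.6161 = 9.327e-03·0.0720028 ≈ 0.0006716.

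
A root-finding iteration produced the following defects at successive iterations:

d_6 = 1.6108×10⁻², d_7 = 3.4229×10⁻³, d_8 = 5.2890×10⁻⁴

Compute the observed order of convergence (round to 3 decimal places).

1.206

p ≈ ln(d_8/d_7) / ln(d_7/d_6)
  = ln(5.2890×10⁻⁴/3.4229×10⁻³) / ln(3.4229×10⁻³/1.6108×10⁻²)
  = ln(0.154518) / ln(0.212497)
  = -1.867445 / -1.548827 ≈ 1.205716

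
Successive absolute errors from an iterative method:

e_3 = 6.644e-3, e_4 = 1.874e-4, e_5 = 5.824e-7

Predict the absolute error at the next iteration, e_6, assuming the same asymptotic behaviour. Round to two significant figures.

5.1e-11

First estimate the order: p ≈ ln(e_5/e_4) / ln(e_4/e_3) = ln(5.824e-7/1.874e-4)/ln(1.874e-4/6.644e-3) = ln(0.00310779)/ln(0.0282059) ≈ 1.6181.
Then e_6 ≈ e_5·(e_5/e_4)^p = 5.824e-7·(0.00310779)^1.6181 = 5.824e-7·8.76064e-05 ≈ 5.102e-11.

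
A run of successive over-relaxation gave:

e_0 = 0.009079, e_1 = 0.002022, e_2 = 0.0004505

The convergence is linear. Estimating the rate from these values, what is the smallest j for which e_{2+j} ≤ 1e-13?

Rate ρ ≈ e_2/e_1 = 0.0004505/0.002022 = 0.2228.
After j more steps, e_{2+j} ≈ 0.0004505·ρ^j; need ρ^j ≤ 1e-13/0.0004505 = 2.21976e-10.
j ≥ ln(2.21976e-10)/ln(0.2228) = -22.2285/-1.50148 = 14.804.
So 15 more iterations are needed.

15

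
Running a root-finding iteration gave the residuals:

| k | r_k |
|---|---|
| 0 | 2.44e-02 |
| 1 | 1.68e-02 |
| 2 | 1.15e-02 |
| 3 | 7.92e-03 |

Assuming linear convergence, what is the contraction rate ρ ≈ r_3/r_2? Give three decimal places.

0.689

ρ ≈ r_3/r_2 = 7.92e-03/1.15e-02 = 0.68870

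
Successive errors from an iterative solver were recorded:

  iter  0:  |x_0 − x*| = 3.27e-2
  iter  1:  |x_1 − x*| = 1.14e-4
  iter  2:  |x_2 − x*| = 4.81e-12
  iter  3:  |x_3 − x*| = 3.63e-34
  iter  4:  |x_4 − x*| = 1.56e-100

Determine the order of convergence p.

Consecutive ratios: |x_4 − x*|/|x_3 − x*| = 1.56e-100/3.63e-34 = 4.29752e-67, |x_3 − x*|/|x_2 − x*| = 3.63e-34/4.81e-12 = 7.54678e-23.
p ≈ ln(4.29752e-67)/ln(7.54678e-23) = -152.8152/-50.9383 ≈ 3.00.
So the convergence is cubic (order 3).

3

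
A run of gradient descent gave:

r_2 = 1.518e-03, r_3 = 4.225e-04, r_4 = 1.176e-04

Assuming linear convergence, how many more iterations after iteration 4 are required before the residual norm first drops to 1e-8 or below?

Rate ρ ≈ r_4/r_3 = 1.176e-04/4.225e-04 = 0.2783.
After j more steps, r_{4+j} ≈ 1.176e-04·ρ^j; need ρ^j ≤ 1e-8/1.176e-04 = 8.5034e-05.
j ≥ ln(8.5034e-05)/ln(0.2783) = -9.3725/-1.27906 = 7.328.
So 8 more iterations are needed.

8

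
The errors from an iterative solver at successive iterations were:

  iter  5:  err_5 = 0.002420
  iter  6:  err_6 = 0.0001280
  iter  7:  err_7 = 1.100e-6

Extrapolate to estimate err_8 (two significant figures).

First estimate the order: p ≈ ln(err_7/err_6) / ln(err_6/err_5) = ln(1.100e-6/0.0001280)/ln(0.0001280/0.002420) = ln(0.00859375)/ln(0.0528926) ≈ 1.6182.
Then err_8 ≈ err_7·(err_7/err_6)^p = 1.100e-6·(0.00859375)^1.6182 = 1.100e-6·0.00045404 ≈ 4.994e-10.

5.0e-10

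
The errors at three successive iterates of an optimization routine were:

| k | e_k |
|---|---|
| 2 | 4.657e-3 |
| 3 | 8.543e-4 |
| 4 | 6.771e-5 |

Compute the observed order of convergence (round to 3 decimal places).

p ≈ ln(e_4/e_3) / ln(e_3/e_2)
  = ln(6.771e-5/8.543e-4) / ln(8.543e-4/4.657e-3)
  = ln(0.0792579) / ln(0.183444)
  = -2.535048 / -1.695846 ≈ 1.494857

1.495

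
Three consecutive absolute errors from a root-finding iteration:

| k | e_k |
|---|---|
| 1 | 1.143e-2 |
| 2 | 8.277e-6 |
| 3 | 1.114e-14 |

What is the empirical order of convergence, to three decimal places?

2.825

p ≈ ln(e_3/e_2) / ln(e_2/e_1)
  = ln(1.114e-14/8.277e-6) / ln(8.277e-6/1.143e-2)
  = ln(1.3459e-09) / ln(0.000724147)
  = -20.426203 / -7.230516 ≈ 2.824999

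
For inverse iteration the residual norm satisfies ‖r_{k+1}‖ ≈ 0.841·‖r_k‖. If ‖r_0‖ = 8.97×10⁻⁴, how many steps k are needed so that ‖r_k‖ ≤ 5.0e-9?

70

After k steps, ‖r_k‖ ≈ 8.97×10⁻⁴·0.841^k.
Need 0.841^k ≤ 5.0e-9/8.97×10⁻⁴ = 5.57414e-06.
k ≥ ln(5.57414e-06)/ln(0.841) = -12.0974/-0.17316 = 69.863.
Smallest integer k = 70.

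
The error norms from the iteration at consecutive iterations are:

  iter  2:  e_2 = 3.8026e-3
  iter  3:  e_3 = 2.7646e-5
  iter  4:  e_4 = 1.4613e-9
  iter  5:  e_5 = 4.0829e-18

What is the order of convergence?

Consecutive ratios: e_5/e_4 = 4.0829e-18/1.4613e-9 = 2.79402e-09, e_4/e_3 = 1.4613e-9/2.7646e-5 = 5.28576e-05.
p ≈ ln(2.79402e-09)/ln(5.28576e-05) = -19.6958/-9.8479 ≈ 2.00.
So the convergence is quadratic (order 2).

2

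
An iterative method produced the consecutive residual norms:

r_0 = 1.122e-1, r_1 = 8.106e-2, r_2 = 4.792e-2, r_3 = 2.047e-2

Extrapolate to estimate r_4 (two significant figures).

First estimate the order: p ≈ ln(r_3/r_2) / ln(r_2/r_1) = ln(2.047e-2/4.792e-2)/ln(4.792e-2/8.106e-2) = ln(0.42717)/ln(0.591167) ≈ 1.6181.
Then r_4 ≈ r_3·(r_3/r_2)^p = 2.047e-2·(0.42717)^1.6181 = 2.047e-2·0.252508 ≈ 0.005169.

5.2e-3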